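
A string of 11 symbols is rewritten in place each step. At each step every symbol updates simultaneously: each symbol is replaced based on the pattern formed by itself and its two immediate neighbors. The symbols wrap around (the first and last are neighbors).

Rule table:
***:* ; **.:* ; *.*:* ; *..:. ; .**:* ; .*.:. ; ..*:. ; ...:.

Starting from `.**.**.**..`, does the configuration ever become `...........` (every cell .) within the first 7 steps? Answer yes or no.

.********..
.********..  (fixed point — unchanged through step 7)
step 7 is .********.., still not uniform .

no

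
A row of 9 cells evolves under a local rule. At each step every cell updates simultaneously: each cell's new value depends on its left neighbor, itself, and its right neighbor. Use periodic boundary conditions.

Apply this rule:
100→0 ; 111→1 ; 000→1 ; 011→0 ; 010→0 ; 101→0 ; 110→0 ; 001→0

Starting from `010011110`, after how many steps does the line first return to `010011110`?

6

step 1: 000001100
step 2: 111100001
step 3: 111001100
step 4: 010000000
step 5: 000111111
step 6: 010011110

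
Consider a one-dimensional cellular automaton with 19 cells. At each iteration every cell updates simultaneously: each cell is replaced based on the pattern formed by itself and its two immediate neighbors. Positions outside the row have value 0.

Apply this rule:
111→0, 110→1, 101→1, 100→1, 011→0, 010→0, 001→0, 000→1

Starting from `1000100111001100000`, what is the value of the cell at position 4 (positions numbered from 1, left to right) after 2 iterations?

0110010001100111111
0011001100110000001
position 4 holds 1

1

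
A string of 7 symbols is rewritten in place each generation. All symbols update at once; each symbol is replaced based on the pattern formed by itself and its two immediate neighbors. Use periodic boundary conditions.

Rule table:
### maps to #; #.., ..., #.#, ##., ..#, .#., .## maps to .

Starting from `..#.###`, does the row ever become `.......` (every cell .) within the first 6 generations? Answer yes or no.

yes

generation 1: .....#.
generation 2: .......
all cells are . at generation 2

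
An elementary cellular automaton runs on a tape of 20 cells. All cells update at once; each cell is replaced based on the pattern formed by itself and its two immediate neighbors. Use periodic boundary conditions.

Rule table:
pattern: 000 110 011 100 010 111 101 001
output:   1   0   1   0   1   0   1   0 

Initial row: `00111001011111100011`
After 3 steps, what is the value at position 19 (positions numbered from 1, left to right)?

step 1: 00100001110000001010
step 2: 10101101000111101110
step 3: 11111011010100011001
position 19 holds 0

0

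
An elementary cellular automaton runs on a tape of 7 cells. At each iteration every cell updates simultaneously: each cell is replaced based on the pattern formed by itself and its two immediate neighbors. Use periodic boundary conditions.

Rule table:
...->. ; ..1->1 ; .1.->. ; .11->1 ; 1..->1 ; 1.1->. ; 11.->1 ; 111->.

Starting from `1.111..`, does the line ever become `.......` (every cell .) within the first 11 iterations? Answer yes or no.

no

iteration 1: ..1.111
iteration 2: 11..1.1
iteration 3: .111..1
iteration 4: .1.111.
iteration 5: 1..1.11
iteration 6: 111..1.
iteration 7: 1.111..  (repeats iteration 0; period 7)
iteration 11: .1.111.
iteration 11 is .1.111., still not uniform .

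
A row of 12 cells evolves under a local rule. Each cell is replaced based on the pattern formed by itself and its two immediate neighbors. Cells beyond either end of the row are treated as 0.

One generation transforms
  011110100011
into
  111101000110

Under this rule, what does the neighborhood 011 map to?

At position 1 the neighborhood is 011; the next row has 1 there.

1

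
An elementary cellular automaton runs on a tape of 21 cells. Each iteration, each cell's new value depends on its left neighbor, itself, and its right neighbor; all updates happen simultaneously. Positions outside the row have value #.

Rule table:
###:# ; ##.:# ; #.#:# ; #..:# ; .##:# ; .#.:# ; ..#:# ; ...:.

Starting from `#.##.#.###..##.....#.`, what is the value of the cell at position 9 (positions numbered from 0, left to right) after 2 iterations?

#

###############...###
################.####
position 9 holds #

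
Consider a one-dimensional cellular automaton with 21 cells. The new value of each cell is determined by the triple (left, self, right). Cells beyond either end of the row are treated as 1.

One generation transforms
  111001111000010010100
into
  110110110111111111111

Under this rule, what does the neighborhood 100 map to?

At position 3 the neighborhood is 100; the next row has 1 there.

1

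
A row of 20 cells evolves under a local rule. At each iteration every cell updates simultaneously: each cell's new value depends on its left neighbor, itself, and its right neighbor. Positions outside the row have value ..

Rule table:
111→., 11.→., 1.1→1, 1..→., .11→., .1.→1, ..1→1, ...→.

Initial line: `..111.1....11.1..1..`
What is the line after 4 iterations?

iteration 1: .1...11...1..11.11..
iteration 2: 11..1....11.1..1....
iteration 3: ...11...1..11.11....
iteration 4: ..1....11.1..1......

..1....11.1..1......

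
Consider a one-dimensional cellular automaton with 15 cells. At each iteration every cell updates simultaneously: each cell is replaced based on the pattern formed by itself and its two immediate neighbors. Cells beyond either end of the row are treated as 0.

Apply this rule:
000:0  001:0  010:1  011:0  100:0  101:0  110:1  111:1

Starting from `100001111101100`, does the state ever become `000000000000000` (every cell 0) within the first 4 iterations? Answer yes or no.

no

iteration 1: 100000111100100
iteration 2: 100000011100100
iteration 3: 100000001100100
iteration 4: 100000000100100
iteration 4 is 100000000100100, still not uniform 0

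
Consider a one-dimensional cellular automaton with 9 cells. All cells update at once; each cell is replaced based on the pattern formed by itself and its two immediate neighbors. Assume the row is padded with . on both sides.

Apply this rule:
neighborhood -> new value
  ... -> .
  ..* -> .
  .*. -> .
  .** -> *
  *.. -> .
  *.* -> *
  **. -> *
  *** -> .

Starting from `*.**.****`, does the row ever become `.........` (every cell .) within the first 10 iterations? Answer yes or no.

yes

iteration 1: .*****..*
iteration 2: .*...*...
iteration 3: .........
all cells are . at iteration 3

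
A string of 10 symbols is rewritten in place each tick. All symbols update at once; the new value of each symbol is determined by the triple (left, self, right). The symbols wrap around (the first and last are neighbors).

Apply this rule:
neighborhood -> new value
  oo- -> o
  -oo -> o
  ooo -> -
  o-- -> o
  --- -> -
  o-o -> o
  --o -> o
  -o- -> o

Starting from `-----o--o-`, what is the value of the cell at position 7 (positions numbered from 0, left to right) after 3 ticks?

tick 1: ----oooooo
tick 2: o--oo----o
tick 3: oooooo--oo
position 7 holds -

-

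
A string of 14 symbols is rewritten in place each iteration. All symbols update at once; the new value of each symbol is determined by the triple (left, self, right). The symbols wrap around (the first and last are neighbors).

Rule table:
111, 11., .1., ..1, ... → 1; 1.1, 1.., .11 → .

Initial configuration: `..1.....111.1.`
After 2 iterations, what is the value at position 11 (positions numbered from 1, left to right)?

111.1111.11.1.
.11..111..1.1.
position 11 holds 1

1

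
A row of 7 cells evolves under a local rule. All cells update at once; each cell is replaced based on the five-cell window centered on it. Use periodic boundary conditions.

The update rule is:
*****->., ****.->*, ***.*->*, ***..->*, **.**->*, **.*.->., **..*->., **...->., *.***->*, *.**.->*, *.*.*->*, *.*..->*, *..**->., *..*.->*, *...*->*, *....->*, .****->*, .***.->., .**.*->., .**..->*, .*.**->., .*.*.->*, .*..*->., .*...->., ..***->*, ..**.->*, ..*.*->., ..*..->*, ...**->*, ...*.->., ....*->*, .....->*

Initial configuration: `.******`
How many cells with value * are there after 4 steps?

3

***..**
.**..**
***..*.
*.*.*..
count of *: 3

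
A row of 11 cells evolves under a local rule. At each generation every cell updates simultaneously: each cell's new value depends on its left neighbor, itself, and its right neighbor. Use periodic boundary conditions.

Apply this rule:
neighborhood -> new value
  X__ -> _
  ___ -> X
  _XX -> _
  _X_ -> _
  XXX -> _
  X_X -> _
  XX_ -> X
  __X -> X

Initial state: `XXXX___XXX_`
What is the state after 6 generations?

___X_XX__X_
XXX___X_X__
__X_XX____X
_X___X_XXX_
X__XX____X_
__X_X_XXX__

__X_X_XXX__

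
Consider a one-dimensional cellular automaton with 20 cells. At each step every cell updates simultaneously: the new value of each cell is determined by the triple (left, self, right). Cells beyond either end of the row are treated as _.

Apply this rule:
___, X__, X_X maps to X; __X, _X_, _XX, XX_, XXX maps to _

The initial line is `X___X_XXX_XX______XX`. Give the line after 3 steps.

_XX__X___X__XXXXX___
___X__XX__X______XXX
XX__X___X__XXXXX____

XX__X___X__XXXXX____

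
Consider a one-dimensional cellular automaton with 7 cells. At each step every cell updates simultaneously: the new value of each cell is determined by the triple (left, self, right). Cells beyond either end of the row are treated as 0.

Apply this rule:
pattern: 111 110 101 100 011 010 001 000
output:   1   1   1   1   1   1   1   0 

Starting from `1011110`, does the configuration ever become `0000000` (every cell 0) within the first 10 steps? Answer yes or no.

1111111
1111111  (fixed point — unchanged through step 10)
step 10 is 1111111, still not uniform 0

no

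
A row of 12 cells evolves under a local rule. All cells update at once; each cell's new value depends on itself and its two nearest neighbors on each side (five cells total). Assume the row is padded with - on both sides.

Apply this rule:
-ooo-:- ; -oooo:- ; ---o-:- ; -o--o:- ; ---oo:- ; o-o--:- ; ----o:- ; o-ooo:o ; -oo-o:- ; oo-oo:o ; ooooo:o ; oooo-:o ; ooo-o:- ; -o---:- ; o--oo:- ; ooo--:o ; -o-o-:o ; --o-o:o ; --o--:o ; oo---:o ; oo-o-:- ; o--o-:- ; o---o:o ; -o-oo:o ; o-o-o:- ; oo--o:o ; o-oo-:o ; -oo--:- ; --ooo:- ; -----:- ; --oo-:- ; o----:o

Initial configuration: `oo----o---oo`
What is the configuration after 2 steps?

----o-oo--o-

step 1: --oo--o-o---
step 2: ----o-oo--o-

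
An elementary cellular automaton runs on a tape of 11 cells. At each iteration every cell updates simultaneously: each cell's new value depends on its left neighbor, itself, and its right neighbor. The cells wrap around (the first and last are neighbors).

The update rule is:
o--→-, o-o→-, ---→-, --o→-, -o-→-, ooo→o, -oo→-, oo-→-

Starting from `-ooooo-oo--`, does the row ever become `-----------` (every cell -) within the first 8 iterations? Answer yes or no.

yes

--ooo------
---o-------
-----------
all cells are - at iteration 3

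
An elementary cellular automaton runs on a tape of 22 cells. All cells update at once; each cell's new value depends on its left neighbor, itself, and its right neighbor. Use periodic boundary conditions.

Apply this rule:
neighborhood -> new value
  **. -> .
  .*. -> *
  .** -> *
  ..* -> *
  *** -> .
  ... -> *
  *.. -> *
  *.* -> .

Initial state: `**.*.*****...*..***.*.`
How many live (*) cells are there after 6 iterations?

16

iteration 1: *..*.*....*******...*.
iteration 2: ****.******......****.
iteration 3: *....*.....*******....
iteration 4: ************......****
iteration 5: ............*******...
iteration 6: *************......***
count of *: 16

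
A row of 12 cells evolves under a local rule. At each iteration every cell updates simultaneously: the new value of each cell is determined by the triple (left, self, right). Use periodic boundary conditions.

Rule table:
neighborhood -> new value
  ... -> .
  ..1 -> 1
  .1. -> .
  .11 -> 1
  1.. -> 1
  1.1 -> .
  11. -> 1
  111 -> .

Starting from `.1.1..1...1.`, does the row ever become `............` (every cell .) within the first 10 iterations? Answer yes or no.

no

1...11.1.1.1
11.111.....1
.1.1.11...11
.....111.111
1...11.1.1.1  (repeats iteration 1; period 4)
iteration 10: 11.111.....1
iteration 10 is 11.111.....1, still not uniform .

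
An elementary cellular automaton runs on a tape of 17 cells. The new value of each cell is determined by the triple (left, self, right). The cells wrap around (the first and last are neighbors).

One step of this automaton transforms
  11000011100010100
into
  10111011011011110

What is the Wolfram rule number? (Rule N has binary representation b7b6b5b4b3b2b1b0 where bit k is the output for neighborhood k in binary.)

position 7: 111 → 1  (bit 7 = 1)
position 1: 110 → 0  (bit 6 = 0)
position 13: 101 → 1  (bit 5 = 1)
position 2: 100 → 1  (bit 4 = 1)
position 0: 011 → 1  (bit 3 = 1)
position 12: 010 → 1  (bit 2 = 1)
position 5: 001 → 0  (bit 1 = 0)
position 3: 000 → 1  (bit 0 = 1)
bits b7..b0 = 10111101 = 189

189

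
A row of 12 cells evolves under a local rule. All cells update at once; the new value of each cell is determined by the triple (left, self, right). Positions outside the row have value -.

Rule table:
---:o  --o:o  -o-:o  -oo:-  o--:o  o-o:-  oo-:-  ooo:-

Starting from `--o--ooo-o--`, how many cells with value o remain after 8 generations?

ooooo----ooo
-----oooo---
ooooo----ooo  (repeats generation 1; period 2)
generation 8: -----oooo---
count of o: 4

4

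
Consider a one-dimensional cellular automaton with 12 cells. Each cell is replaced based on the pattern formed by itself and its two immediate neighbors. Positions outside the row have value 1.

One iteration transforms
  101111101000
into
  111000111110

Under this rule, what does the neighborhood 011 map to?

At position 2 the neighborhood is 011; the next row has 1 there.

1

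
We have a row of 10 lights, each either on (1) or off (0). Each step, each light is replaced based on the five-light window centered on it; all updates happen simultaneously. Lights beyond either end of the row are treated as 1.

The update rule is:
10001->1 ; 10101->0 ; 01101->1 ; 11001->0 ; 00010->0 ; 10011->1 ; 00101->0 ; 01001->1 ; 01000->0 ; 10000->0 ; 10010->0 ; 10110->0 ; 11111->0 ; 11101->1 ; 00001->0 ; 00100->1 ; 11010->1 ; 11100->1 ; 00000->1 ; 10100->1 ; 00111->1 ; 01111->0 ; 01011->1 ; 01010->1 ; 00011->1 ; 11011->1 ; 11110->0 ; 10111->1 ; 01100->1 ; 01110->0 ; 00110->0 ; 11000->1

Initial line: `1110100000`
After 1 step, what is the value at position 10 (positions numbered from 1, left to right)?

1

0011100101
position 10 holds 1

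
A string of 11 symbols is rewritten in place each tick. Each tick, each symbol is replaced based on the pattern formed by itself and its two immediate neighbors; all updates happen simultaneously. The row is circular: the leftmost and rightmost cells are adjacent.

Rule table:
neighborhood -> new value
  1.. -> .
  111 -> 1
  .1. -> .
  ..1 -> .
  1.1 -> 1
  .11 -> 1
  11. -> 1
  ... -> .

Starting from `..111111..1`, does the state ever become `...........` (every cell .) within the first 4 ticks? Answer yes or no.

..111111...
..111111...  (fixed point — unchanged through tick 4)
tick 4 is ..111111..., still not uniform .

no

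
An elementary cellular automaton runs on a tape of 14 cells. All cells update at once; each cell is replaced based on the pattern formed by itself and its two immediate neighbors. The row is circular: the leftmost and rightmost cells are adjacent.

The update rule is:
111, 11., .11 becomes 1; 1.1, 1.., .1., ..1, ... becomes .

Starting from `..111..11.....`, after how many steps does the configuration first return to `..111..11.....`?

step 1: ..111..11.....

1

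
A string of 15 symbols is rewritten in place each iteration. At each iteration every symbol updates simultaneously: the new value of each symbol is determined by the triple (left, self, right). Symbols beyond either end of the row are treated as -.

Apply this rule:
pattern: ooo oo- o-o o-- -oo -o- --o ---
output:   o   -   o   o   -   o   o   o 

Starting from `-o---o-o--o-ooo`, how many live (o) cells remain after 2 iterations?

oooooooooooo-o-
-oooooooooo-ooo
count of o: 13

13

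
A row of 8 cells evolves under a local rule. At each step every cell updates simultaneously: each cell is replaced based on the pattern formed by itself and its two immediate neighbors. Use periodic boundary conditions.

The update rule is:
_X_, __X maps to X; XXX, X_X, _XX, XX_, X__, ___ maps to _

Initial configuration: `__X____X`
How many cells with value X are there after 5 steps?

2

step 1: _XX___XX
step 2: _____X__
step 3: ____XX__
step 4: ___X____
step 5: __XX____
count of X: 2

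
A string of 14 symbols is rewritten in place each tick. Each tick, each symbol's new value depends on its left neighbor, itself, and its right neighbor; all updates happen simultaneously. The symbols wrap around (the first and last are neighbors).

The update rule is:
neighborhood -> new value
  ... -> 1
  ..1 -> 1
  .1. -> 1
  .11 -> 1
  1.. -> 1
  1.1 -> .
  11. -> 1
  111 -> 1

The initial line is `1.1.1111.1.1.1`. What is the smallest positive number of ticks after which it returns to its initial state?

tick 1: 1.1.1111.1.1.1

1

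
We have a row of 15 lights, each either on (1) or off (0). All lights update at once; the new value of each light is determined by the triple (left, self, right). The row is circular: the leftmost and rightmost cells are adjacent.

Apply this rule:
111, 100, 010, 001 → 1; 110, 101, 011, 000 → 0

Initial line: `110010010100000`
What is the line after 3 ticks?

001111110110001
110111100001011
100011010011001

100011010011001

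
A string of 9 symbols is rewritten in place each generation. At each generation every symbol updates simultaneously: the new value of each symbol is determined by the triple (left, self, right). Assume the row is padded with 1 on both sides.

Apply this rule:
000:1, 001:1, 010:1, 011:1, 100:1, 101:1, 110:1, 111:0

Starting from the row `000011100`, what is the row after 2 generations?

000011100

111110111
000011100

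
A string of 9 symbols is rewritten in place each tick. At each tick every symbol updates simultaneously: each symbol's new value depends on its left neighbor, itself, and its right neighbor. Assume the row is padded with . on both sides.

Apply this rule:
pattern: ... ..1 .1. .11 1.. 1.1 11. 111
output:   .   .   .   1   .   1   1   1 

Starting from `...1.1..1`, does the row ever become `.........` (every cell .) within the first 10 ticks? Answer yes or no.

yes

tick 1: ....1....
tick 2: .........
all cells are . at tick 2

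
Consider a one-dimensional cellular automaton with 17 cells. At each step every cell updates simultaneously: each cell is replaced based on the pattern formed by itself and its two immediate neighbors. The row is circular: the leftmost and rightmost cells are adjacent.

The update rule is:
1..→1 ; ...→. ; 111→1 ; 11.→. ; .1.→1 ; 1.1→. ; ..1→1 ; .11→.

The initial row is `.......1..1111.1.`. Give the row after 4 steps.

......1111.11..11
1....1.11....11..
11..11...1..1..11
1.11..1.1111111.1

1.11..1.1111111.1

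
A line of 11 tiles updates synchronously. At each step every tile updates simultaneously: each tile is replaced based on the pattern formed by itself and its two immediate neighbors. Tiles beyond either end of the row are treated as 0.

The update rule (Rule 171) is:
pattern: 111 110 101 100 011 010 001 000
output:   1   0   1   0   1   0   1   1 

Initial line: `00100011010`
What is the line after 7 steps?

10100100100

step 1: 11001110100
step 2: 10011101001
step 3: 00111010010
step 4: 11110100100
step 5: 11101001001
step 6: 11010010010
step 7: 10100100100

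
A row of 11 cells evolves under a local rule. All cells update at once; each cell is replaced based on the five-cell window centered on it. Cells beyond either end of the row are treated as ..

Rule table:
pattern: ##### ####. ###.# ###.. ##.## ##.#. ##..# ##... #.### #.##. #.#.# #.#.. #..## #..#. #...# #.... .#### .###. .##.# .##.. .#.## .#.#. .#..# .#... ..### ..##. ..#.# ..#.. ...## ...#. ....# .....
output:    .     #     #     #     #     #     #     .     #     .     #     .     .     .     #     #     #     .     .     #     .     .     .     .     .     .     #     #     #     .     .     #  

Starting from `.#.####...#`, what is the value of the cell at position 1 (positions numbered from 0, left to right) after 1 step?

#

step 1: .#.####.#.#
position 1 holds #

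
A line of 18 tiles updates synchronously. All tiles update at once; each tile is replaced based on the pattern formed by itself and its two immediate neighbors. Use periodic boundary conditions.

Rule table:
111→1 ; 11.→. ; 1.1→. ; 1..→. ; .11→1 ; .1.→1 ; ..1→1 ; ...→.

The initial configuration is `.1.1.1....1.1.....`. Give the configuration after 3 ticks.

..11.1.11..11...11

11.1.1...11.1.....
1..1.1..11..1....1
..11.1.11..11...11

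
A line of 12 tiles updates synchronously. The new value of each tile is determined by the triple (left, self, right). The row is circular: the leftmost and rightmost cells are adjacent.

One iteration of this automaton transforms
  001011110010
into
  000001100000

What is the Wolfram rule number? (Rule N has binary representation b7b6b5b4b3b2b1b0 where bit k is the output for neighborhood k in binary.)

128

position 5: 111 → 1  (bit 7 = 1)
position 7: 110 → 0  (bit 6 = 0)
position 3: 101 → 0  (bit 5 = 0)
position 8: 100 → 0  (bit 4 = 0)
position 4: 011 → 0  (bit 3 = 0)
position 2: 010 → 0  (bit 2 = 0)
position 1: 001 → 0  (bit 1 = 0)
position 0: 000 → 0  (bit 0 = 0)
bits b7..b0 = 10000000 = 128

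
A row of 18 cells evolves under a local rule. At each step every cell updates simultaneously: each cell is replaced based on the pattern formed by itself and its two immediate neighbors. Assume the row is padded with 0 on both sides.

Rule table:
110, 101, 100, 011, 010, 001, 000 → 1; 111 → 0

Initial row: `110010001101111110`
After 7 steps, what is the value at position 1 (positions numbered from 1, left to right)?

1

111111111111000011
100000000001111111
111111111111000001
100000000001111111  (repeats step 2; period 2)
step 7: 111111111111000001
position 1 holds 1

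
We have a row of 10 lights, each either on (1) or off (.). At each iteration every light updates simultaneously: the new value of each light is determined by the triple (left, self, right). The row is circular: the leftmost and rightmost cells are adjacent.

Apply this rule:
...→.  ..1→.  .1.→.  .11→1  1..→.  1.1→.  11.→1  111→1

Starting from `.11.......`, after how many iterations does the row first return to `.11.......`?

.11.......

1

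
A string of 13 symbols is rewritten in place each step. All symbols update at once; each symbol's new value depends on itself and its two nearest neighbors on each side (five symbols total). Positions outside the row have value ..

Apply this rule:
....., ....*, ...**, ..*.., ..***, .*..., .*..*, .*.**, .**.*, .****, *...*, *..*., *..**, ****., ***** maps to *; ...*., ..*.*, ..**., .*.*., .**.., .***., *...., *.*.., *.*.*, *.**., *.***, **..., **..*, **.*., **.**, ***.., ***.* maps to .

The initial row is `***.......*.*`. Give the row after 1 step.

*....****....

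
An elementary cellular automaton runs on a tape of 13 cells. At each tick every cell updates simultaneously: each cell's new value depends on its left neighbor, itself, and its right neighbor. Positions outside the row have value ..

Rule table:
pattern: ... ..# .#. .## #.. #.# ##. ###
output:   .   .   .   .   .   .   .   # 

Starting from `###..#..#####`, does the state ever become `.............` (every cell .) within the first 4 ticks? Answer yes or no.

yes

.#.......###.
..........#..
.............
all cells are . at tick 3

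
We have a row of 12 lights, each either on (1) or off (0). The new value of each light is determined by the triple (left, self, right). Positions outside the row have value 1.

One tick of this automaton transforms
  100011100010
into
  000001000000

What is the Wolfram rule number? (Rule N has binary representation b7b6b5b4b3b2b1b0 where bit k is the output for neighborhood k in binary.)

128

position 5: 111 → 1  (bit 7 = 1)
position 0: 110 → 0  (bit 6 = 0)
position 11: 101 → 0  (bit 5 = 0)
position 1: 100 → 0  (bit 4 = 0)
position 4: 011 → 0  (bit 3 = 0)
position 10: 010 → 0  (bit 2 = 0)
position 3: 001 → 0  (bit 1 = 0)
position 2: 000 → 0  (bit 0 = 0)
bits b7..b0 = 10000000 = 128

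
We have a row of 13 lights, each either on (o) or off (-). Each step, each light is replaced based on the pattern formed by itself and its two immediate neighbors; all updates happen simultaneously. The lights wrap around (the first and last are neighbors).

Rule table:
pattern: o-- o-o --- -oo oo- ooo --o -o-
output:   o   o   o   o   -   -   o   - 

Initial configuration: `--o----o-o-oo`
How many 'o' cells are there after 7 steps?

oo-oooo-o-oo-
o-oo---o-oo-o
-oo-ooo-oo-oo
oo-oo--oo-oo-
o-oo-ooo-oo-o
-oo-oo--oo-oo
oo-oo-ooo-oo-
count of o: 9

9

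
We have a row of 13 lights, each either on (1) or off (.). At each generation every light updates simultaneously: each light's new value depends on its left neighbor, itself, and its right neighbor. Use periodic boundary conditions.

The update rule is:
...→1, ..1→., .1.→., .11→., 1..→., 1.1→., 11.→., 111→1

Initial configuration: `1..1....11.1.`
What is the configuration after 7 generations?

.11..11..11..

.....11......
1111....11111
111..11..1111
11........111
1..111111..11
....1111....1
.11..11..11..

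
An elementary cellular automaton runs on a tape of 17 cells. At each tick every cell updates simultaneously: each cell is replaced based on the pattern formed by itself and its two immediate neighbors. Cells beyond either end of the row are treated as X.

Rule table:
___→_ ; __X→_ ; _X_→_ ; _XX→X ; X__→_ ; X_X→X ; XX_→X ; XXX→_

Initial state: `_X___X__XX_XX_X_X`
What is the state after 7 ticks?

X________________

X_______XXXXXX_XX
X_______X____XXX_
X____________X_XX
X_____________XX_
X_____________XXX
X_____________X__
X________________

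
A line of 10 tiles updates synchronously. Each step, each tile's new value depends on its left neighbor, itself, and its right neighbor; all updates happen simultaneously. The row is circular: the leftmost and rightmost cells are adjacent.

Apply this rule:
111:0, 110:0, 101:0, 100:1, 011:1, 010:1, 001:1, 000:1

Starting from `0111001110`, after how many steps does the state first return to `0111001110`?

step 1: 1100111001
step 2: 0011100111
step 3: 1110011100
step 4: 1001110011
step 5: 0111001110

5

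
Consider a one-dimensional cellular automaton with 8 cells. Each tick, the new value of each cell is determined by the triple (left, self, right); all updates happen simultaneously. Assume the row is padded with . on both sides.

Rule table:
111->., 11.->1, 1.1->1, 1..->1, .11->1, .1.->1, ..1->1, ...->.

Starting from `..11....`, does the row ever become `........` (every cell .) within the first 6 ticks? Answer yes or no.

no

.1111...
11..11..
1111111.
1.....11
11...111
111.11.1
tick 6 is 111.11.1, still not uniform .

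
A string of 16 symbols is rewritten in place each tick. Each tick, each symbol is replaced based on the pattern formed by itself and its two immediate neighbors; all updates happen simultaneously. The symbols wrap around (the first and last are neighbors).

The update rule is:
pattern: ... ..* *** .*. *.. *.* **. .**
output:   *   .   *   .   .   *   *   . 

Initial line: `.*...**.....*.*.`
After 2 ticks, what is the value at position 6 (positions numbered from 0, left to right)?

...*..*.***..*..
**.....*.**....*
position 6 holds .

.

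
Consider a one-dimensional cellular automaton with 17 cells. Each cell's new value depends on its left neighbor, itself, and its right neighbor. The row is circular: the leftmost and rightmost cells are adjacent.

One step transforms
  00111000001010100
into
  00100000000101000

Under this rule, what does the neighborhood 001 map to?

At position 1 the neighborhood is 001; the next row has 0 there.

0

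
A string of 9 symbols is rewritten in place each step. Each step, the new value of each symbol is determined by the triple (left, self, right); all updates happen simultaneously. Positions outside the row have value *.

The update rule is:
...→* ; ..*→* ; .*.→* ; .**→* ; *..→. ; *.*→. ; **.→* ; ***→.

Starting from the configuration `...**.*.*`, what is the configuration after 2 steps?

.*..*.*.*

step 1: .****.*.*
step 2: .*..*.*.*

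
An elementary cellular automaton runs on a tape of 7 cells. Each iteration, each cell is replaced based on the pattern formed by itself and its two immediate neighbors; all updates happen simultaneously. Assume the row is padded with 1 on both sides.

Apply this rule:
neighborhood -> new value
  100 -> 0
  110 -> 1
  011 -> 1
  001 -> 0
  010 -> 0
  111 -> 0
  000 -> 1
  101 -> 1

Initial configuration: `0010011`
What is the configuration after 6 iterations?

0011011

0000010
0111001
1101001
0110001
1110101
0011011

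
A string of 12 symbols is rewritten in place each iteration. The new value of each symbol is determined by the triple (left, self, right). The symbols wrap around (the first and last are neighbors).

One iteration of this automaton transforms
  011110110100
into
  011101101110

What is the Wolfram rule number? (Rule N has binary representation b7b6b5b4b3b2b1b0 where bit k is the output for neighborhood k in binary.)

188

position 2: 111 → 1  (bit 7 = 1)
position 4: 110 → 0  (bit 6 = 0)
position 5: 101 → 1  (bit 5 = 1)
position 10: 100 → 1  (bit 4 = 1)
position 1: 011 → 1  (bit 3 = 1)
position 9: 010 → 1  (bit 2 = 1)
position 0: 001 → 0  (bit 1 = 0)
position 11: 000 → 0  (bit 0 = 0)
bits b7..b0 = 10111100 = 188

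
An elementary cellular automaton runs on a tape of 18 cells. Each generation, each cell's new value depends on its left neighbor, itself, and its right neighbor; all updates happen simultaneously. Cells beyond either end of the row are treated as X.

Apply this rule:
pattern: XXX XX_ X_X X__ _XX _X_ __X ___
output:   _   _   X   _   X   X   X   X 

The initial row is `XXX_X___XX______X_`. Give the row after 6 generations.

XX___XX__XX___XX__

___XX_XXX__XXXXXXX
_XXX_XX___XX______
XX__XX__XXX__XXXXX
___XX__XX___XX____
_XXX__XX__XXX__XXX
XX___XX__XX___XX__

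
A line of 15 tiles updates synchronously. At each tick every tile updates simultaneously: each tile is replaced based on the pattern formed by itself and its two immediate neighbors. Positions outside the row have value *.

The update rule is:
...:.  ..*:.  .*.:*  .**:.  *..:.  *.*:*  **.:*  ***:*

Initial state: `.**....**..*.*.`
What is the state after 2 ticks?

***.....*...***

tick 1: *.*.....*..****
tick 2: ***.....*...***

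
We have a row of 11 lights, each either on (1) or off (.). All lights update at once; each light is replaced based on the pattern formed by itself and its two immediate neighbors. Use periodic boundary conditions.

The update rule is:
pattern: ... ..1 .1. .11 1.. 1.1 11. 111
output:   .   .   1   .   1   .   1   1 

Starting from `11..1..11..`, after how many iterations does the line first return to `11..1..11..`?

iteration 1: .11.11..11.
iteration 2: ..1..11..11
iteration 3: 1.11..11..1
iteration 4: 1..11..11..
iteration 5: 11..11..11.
iteration 6: .11..11..1.
iteration 7: ..11..11.11
iteration 8: 1..11..1..1
iteration 9: 11..11.11..
iteration 10: .11..1..11.
iteration 11: ..11.11..11
iteration 12: 1..1..11..1
iteration 13: 11.11..11..
iteration 14: .1..11..11.
iteration 15: .11..11..11
iteration 16: ..11..11..1
iteration 17: 1..11..11.1
iteration 18: 11..11..1..
iteration 19: .11..11.11.
iteration 20: ..11..1..11
iteration 21: 1..11.11..1
iteration 22: 11..1..11..

22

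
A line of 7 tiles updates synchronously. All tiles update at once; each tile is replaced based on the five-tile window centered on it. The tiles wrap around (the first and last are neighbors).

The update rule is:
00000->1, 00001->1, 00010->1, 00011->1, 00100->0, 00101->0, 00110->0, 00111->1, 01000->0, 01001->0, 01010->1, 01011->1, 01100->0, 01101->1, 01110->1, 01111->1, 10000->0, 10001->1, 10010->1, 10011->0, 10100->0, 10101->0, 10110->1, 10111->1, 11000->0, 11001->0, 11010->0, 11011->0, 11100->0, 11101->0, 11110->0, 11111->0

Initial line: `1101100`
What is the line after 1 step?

0101000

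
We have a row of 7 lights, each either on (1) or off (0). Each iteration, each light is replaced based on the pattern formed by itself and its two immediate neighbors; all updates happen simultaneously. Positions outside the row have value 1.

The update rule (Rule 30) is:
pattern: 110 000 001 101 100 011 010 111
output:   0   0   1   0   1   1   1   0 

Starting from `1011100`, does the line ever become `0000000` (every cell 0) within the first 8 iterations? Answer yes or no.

yes

0010011
1111110
0000000
all cells are 0 at iteration 3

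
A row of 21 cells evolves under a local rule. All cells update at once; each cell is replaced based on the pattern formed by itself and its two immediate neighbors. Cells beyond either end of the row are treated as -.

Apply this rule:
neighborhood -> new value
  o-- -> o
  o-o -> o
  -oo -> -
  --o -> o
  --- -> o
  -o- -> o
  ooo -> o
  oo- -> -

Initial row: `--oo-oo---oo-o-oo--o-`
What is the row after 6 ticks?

-oooooooo-oo-o-o-oo-o

oo--o--ooo--ooo--oooo
--ooooo-o-oo-o-oo-oo-
oo-ooo-ooo--ooo--o--o
--o-o-o-o-oo-o-oooooo
oooooooooo--ooo-oooo-
-oooooooo-oo-o-o-oo-o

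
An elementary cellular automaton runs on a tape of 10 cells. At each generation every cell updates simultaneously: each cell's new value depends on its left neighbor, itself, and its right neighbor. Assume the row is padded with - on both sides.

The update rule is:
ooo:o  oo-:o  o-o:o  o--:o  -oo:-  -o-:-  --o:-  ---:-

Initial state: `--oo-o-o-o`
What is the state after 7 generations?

---oo-o-o-
----oo-o-o
-----oo-o-
------oo-o
-------oo-
--------oo
---------o

---------o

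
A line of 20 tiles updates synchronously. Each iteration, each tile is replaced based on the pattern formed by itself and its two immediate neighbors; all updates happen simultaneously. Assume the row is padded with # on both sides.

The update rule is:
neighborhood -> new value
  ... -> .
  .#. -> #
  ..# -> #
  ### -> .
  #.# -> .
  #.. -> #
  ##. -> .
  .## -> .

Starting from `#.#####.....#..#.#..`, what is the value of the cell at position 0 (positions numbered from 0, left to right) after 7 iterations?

.......#...#####.###
#.....###.#.........
.#...#....##.......#
.##.###..#..#.....#.
.......#######...##.
#.....#.......#.#...
.#...###.....##.##.#
position 0 holds .

.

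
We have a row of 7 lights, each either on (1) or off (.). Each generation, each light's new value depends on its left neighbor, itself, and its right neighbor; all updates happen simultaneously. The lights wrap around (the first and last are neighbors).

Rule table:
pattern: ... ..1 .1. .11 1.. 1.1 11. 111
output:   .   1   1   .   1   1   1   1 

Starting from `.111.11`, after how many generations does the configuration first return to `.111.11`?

7

generation 1: 1.111.1
generation 2: 11.111.
generation 3: .11.111
generation 4: 1.11.11
generation 5: 11.11.1
generation 6: 111.11.
generation 7: .111.11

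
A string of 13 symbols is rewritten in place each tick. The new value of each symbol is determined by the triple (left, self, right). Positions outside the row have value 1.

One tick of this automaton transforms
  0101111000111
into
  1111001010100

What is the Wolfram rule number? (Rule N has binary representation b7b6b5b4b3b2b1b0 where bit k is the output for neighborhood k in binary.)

position 4: 111 → 0  (bit 7 = 0)
position 6: 110 → 1  (bit 6 = 1)
position 0: 101 → 1  (bit 5 = 1)
position 7: 100 → 0  (bit 4 = 0)
position 3: 011 → 1  (bit 3 = 1)
position 1: 010 → 1  (bit 2 = 1)
position 9: 001 → 0  (bit 1 = 0)
position 8: 000 → 1  (bit 0 = 1)
bits b7..b0 = 01101101 = 109

109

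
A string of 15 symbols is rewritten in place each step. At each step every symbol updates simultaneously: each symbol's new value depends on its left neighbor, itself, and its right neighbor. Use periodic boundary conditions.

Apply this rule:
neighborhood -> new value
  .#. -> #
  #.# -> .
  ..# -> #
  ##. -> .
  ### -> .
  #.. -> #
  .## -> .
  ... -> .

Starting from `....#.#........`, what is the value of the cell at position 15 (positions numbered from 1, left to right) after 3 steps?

.

...##.##.......
..#.....#......
.###...###.....
position 15 holds .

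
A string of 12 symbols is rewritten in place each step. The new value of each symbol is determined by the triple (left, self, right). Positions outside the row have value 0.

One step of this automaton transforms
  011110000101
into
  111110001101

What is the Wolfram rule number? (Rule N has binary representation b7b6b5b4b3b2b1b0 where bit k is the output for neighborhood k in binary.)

206

position 2: 111 → 1  (bit 7 = 1)
position 4: 110 → 1  (bit 6 = 1)
position 10: 101 → 0  (bit 5 = 0)
position 5: 100 → 0  (bit 4 = 0)
position 1: 011 → 1  (bit 3 = 1)
position 9: 010 → 1  (bit 2 = 1)
position 0: 001 → 1  (bit 1 = 1)
position 6: 000 → 0  (bit 0 = 0)
bits b7..b0 = 11001110 = 206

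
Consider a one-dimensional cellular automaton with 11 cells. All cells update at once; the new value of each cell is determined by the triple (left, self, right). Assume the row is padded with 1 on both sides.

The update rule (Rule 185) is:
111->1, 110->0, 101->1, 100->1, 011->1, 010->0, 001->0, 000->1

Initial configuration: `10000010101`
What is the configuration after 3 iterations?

iteration 1: 01111001011
iteration 2: 11110100111
iteration 3: 11101010111

11101010111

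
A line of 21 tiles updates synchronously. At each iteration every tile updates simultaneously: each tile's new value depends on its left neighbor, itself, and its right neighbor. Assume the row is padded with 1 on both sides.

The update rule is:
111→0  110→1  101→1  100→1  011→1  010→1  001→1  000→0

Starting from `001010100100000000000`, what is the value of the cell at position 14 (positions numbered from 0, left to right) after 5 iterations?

1

iteration 1: 111111111110000000001
iteration 2: 000000000011000000011
iteration 3: 100000000111100000110
iteration 4: 110000001100110001111
iteration 5: 011000011111111011000
position 14 holds 1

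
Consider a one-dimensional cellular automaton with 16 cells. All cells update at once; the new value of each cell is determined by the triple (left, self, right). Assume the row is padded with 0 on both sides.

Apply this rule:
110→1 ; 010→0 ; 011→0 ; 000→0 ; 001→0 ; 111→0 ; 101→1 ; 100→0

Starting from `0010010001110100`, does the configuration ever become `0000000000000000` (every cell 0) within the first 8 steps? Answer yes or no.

0000000000011000
0000000000001000
0000000000000000
all cells are 0 at step 3

yes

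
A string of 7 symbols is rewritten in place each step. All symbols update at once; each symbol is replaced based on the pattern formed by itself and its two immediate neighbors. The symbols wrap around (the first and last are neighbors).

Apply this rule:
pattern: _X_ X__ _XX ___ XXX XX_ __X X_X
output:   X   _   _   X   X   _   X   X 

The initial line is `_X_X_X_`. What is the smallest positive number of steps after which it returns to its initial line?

28

XXXXXX_
_XXXX_X
X_XX_XX
_X__X_X
XX_XXXX
X_X_XXX
_XXX_XX
X_X_X__
XXXXX_X
XXXX_X_
_XX_XXX
X__X_X_
X_XXXXX
_X_XXXX
XXX_XX_
_X_X__X
XXXX_XX
XXX_X_X
XX_XXX_
__X_X_X
_XXXXXX
X_XXXX_
XX_XX_X
X_X__X_
XXX_XXX
XX_X_XX
X_XXX_X
_X_X_X_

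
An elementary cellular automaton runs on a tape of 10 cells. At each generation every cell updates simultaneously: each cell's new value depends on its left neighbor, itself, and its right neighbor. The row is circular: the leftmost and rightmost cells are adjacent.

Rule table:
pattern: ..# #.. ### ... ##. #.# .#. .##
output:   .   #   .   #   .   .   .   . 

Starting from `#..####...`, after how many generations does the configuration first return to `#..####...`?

20

.#.....##.
..####...#
#.....##..
.####...#.
.....##..#
####...#..
....##..#.
###...#..#
...##..#..
##...#..##
..##..#...
#...#..###
.##..#....
...#..####
##..#.....
..#..####.
#..#.....#
.#..####..
..#.....##
#..####...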